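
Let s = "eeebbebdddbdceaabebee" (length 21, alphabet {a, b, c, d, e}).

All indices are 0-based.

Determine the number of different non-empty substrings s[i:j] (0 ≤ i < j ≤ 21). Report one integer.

206

rank→(start, suffix):
  0 → (14, 'aabebee')
  1 → (15, 'abebee')
  2 → (3, 'bbebdddbdceaabebee')
  3 → (10, 'bdceaabebee')
  4 → (6, 'bdddbdceaabebee')
  5 → (4, 'bebdddbdceaabebee')
  6 → (16, 'bebee')
  7 → (18, 'bee')
  8 → (12, 'ceaabebee')
  9 → (9, 'dbdceaabebee')
  10 → (11, 'dceaabebee')
  11 → (8, 'ddbdceaabebee')
  12 → (7, 'dddbdceaabebee')
  13 → (20, 'e')
  14 → (13, 'eaabebee')
  15 → (2, 'ebbebdddbdceaabebee')
  16 → (5, 'ebdddbdceaabebee')
  17 → (17, 'ebee')
  18 → (19, 'ee')
  19 → (1, 'eebbebdddbdceaabebee')
  20 → (0, 'eeebbebdddbdceaabebee')

SA = [14, 15, 3, 10, 6, 4, 16, 18, 12, 9, 11, 8, 7, 20, 13, 2, 5, 17, 19, 1, 0]
[i] adj suffixes → lcp
  [1] 14/15 → 1 ('a')
  [2] 15/3 → 0 ('')
  [3] 3/10 → 1 ('b')
  [4] 10/6 → 2 ('bd')
  [5] 6/4 → 1 ('b')
  [6] 4/16 → 3 ('beb')
  [7] 16/18 → 2 ('be')
  [8] 18/12 → 0 ('')
  [9] 12/9 → 0 ('')
  [10] 9/11 → 1 ('d')
  [11] 11/8 → 1 ('d')
  [12] 8/7 → 2 ('dd')
  [13] 7/20 → 0 ('')
  [14] 20/13 → 1 ('e')
  [15] 13/2 → 1 ('e')
  [16] 2/5 → 2 ('eb')
  [17] 5/17 → 2 ('eb')
  [18] 17/19 → 1 ('e')
  [19] 19/1 → 2 ('ee')
  [20] 1/0 → 2 ('ee')

n(n+1)/2 = 21·22/2 = 231
Σ LCP = 0 + 1 + 0 + 1 + 2 + 1 + 3 + 2 + 0 + 0 + 1 + 1 + 2 + 0 + 1 + 1 + 2 + 2 + 1 + 2 + 2 = 25
distinct = 231 − 25 = 206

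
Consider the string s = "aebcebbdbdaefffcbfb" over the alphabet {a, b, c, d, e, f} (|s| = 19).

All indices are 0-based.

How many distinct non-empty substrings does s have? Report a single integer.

rank | idx | suffix
   0 |   0 | aebcebbdbdaefffcbfb
   1 |  10 | aefffcbfb
   2 |  18 | b
   3 |   5 | bbdbdaefffcbfb
   4 |   2 | bcebbdbdaefffcbfb
   5 |   8 | bdaefffcbfb
   6 |   6 | bdbdaefffcbfb
   7 |  16 | bfb
   8 |  15 | cbfb
   9 |   3 | cebbdbdaefffcbfb
  10 |   9 | daefffcbfb
  11 |   7 | dbdaefffcbfb
  12 |   4 | ebbdbdaefffcbfb
  13 |   1 | ebcebbdbdaefffcbfb
  14 |  11 | efffcbfb
  15 |  17 | fb
  16 |  14 | fcbfb
  17 |  13 | ffcbfb
  18 |  12 | fffcbfb

SA = [0, 10, 18, 5, 2, 8, 6, 16, 15, 3, 9, 7, 4, 1, 11, 17, 14, 13, 12]
[i] adj suffixes → lcp
  [1] 0/10 → 2 ('ae')
  [2] 10/18 → 0 ('')
  [3] 18/5 → 1 ('b')
  [4] 5/2 → 1 ('b')
  [5] 2/8 → 1 ('b')
  [6] 8/6 → 2 ('bd')
  [7] 6/16 → 1 ('b')
  [8] 16/15 → 0 ('')
  [9] 15/3 → 1 ('c')
  [10] 3/9 → 0 ('')
  [11] 9/7 → 1 ('d')
  [12] 7/4 → 0 ('')
  [13] 4/1 → 2 ('eb')
  [14] 1/11 → 1 ('e')
  [15] 11/17 → 0 ('')
  [16] 17/14 → 1 ('f')
  [17] 14/13 → 1 ('f')
  [18] 13/12 → 2 ('ff')

n(n+1)/2 = 19·20/2 = 190
Σ LCP = 0 + 2 + 0 + 1 + 1 + 1 + 2 + 1 + 0 + 1 + 0 + 1 + 0 + 2 + 1 + 0 + 1 + 1 + 2 = 17
distinct = 190 − 17 = 173

173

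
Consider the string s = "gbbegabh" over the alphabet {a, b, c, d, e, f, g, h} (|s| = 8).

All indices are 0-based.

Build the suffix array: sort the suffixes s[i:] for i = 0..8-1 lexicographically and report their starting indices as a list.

sorted suffixes:
  #0 SA[0]=5  'abh'
  #1 SA[1]=1  'bbegabh'
  #2 SA[2]=2  'begabh'
  #3 SA[3]=6  'bh'
  #4 SA[4]=3  'egabh'
  #5 SA[5]=4  'gabh'
  #6 SA[6]=0  'gbbegabh'
  #7 SA[7]=7  'h'

[5, 1, 2, 6, 3, 4, 0, 7]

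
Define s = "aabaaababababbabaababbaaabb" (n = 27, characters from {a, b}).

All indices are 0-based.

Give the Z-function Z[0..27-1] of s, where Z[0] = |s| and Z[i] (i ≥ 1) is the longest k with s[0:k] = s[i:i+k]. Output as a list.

[27, 1, 0, 2, 4, 1, 0, 1, 0, 1, 0, 1, 0, 0, 1, 0, 4, 1, 0, 1, 0, 0, 2, 3, 1, 0, 0]

Z[0]=27
i=1: fresh scan; Z[1]=1 grow→box=[1,2)
i=2: fresh scan; Z[2]=0
i=3: fresh scan; Z[3]=2 grow→box=[3,5)
i=4: min(r-i=1, Z[1]=1)=1; Z[4]=4 grow→box=[4,8)
i=5: min(r-i=3, Z[1]=1)=1; Z[5]=1
i=6: min(r-i=2, Z[2]=0)=0; Z[6]=0
i=7: min(r-i=1, Z[3]=2)=1; Z[7]=1
i=8: fresh scan; Z[8]=0
i=9: fresh scan; Z[9]=1 grow→box=[9,10)
i=10: fresh scan; Z[10]=0
i=11: fresh scan; Z[11]=1 grow→box=[11,12)
i=12: fresh scan; Z[12]=0
i=13: fresh scan; Z[13]=0
i=14: fresh scan; Z[14]=1 grow→box=[14,15)
i=15: fresh scan; Z[15]=0
i=16: fresh scan; Z[16]=4 grow→box=[16,20)
i=17: min(r-i=3, Z[1]=1)=1; Z[17]=1
i=18: min(r-i=2, Z[2]=0)=0; Z[18]=0
i=19: min(r-i=1, Z[3]=2)=1; Z[19]=1
i=20: fresh scan; Z[20]=0
i=21: fresh scan; Z[21]=0
i=22: fresh scan; Z[22]=2 grow→box=[22,24)
i=23: min(r-i=1, Z[1]=1)=1; Z[23]=3 grow→box=[23,26)
i=24: min(r-i=2, Z[1]=1)=1; Z[24]=1
i=25: min(r-i=1, Z[2]=0)=0; Z[25]=0
i=26: fresh scan; Z[26]=0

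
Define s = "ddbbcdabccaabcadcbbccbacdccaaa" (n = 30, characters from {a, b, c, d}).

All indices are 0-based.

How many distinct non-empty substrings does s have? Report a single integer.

rank→(start, suffix):
  0 → (29, 'a')
  1 → (28, 'aa')
  2 → (27, 'aaa')
  3 → (10, 'aabcadcbbccbacdccaaa')
  4 → (11, 'abcadcbbccbacdccaaa')
  5 → (6, 'abccaabcadcbbccbacdccaaa')
  6 → (22, 'acdccaaa')
  7 → (14, 'adcbbccbacdccaaa')
  8 → (21, 'bacdccaaa')
  9 → (17, 'bbccbacdccaaa')
  10 → (2, 'bbcdabccaabcadcbbccbacdccaaa')
  11 → (12, 'bcadcbbccbacdccaaa')
  12 → (7, 'bccaabcadcbbccbacdccaaa')
  13 → (18, 'bccbacdccaaa')
  14 → (3, 'bcdabccaabcadcbbccbacdccaaa')
  15 → (26, 'caaa')
  16 → (9, 'caabcadcbbccbacdccaaa')
  17 → (13, 'cadcbbccbacdccaaa')
  18 → (20, 'cbacdccaaa')
  19 → (16, 'cbbccbacdccaaa')
  20 → (25, 'ccaaa')
  21 → (8, 'ccaabcadcbbccbacdccaaa')
  22 → (19, 'ccbacdccaaa')
  23 → (4, 'cdabccaabcadcbbccbacdccaaa')
  24 → (23, 'cdccaaa')
  25 → (5, 'dabccaabcadcbbccbacdccaaa')
  26 → (1, 'dbbcdabccaabcadcbbccbacdccaaa')
  27 → (15, 'dcbbccbacdccaaa')
  28 → (24, 'dccaaa')
  29 → (0, 'ddbbcdabccaabcadcbbccbacdccaaa')

SA = [29, 28, 27, 10, 11, 6, 22, 14, 21, 17, 2, 12, 7, 18, 3, 26, 9, 13, 20, 16, 25, 8, 19, 4, 23, 5, 1, 15, 24, 0]
rank  pair      lcp
   1  s[29:],s[28:]  1  'a'
   2  s[28:],s[27:]  2  'aa'
   3  s[27:],s[10:]  2  'aa'
   4  s[10:],s[11:]  1  'a'
   5  s[11:],s[6:]  3  'abc'
   6  s[6:],s[22:]  1  'a'
   7  s[22:],s[14:]  1  'a'
   8  s[14:],s[21:]  0  ''
   9  s[21:],s[17:]  1  'b'
  10  s[17:],s[2:]  3  'bbc'
  11  s[2:],s[12:]  1  'b'
  12  s[12:],s[7:]  2  'bc'
  13  s[7:],s[18:]  3  'bcc'
  14  s[18:],s[3:]  2  'bc'
  15  s[3:],s[26:]  0  ''
  16  s[26:],s[9:]  3  'caa'
  17  s[9:],s[13:]  2  'ca'
  18  s[13:],s[20:]  1  'c'
  19  s[20:],s[16:]  2  'cb'
  20  s[16:],s[25:]  1  'c'
  21  s[25:],s[8:]  4  'ccaa'
  22  s[8:],s[19:]  2  'cc'
  23  s[19:],s[4:]  1  'c'
  24  s[4:],s[23:]  2  'cd'
  25  s[23:],s[5:]  0  ''
  26  s[5:],s[1:]  1  'd'
  27  s[1:],s[15:]  1  'd'
  28  s[15:],s[24:]  2  'dc'
  29  s[24:],s[0:]  1  'd'

n(n+1)/2 = 30·31/2 = 465
Σ LCP = 0 + 1 + 2 + 2 + 1 + 3 + 1 + 1 + 0 + 1 + 3 + 1 + 2 + 3 + 2 + 0 + 3 + 2 + 1 + 2 + 1 + 4 + 2 + 1 + 2 + 0 + 1 + 1 + 2 + 1 = 46
distinct = 465 − 46 = 419

419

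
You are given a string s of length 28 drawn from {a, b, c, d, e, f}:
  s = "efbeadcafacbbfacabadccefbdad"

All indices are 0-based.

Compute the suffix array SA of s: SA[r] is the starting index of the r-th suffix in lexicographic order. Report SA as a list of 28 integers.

sorted suffixes:
  #0 SA[0]=16  'abadccefbdad'
  #1 SA[1]=14  'acabadccefbdad'
  #2 SA[2]=9  'acbbfacabadccefbdad'
  #3 SA[3]=26  'ad'
  #4 SA[4]=4  'adcafacbbfacabadccefbdad'
  #5 SA[5]=18  'adccefbdad'
  #6 SA[6]=7  'afacbbfacabadccefbdad'
  #7 SA[7]=17  'badccefbdad'
  #8 SA[8]=11  'bbfacabadccefbdad'
  #9 SA[9]=24  'bdad'
  #10 SA[10]=2  'beadcafacbbfacabadccefbdad'
  #11 SA[11]=12  'bfacabadccefbdad'
  #12 SA[12]=15  'cabadccefbdad'
  #13 SA[13]=6  'cafacbbfacabadccefbdad'
  #14 SA[14]=10  'cbbfacabadccefbdad'
  #15 SA[15]=20  'ccefbdad'
  #16 SA[16]=21  'cefbdad'
  #17 SA[17]=27  'd'
  #18 SA[18]=25  'dad'
  #19 SA[19]=5  'dcafacbbfacabadccefbdad'
  #20 SA[20]=19  'dccefbdad'
  #21 SA[21]=3  'eadcafacbbfacabadccefbdad'
  #22 SA[22]=22  'efbdad'
  #23 SA[23]=0  'efbeadcafacbbfacabadccefbdad'
  #24 SA[24]=13  'facabadccefbdad'
  #25 SA[25]=8  'facbbfacabadccefbdad'
  #26 SA[26]=23  'fbdad'
  #27 SA[27]=1  'fbeadcafacbbfacabadccefbdad'

[16, 14, 9, 26, 4, 18, 7, 17, 11, 24, 2, 12, 15, 6, 10, 20, 21, 27, 25, 5, 19, 3, 22, 0, 13, 8, 23, 1]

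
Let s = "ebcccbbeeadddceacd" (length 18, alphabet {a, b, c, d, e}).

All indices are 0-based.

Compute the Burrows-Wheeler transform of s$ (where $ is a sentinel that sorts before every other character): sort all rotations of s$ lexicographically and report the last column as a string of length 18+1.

deecebccbadcddace$b

rank  rotation             last
    0  $ebcccbbeeadddceacd  d
    1  acd$ebcccbbeeadddce  e
    2  adddceacd$ebcccbbee  e
    3  bbeeadddceacd$ebccc  c
    4  bcccbbeeadddceacd$e  e
    5  beeadddceacd$ebcccb  b
    6  cbbeeadddceacd$ebcc  c
    7  ccbbeeadddceacd$ebc  c
    8  cccbbeeadddceacd$eb  b
    9  cd$ebcccbbeeadddcea  a
   10  ceacd$ebcccbbeeaddd  d
   11  d$ebcccbbeeadddceac  c
   12  dceacd$ebcccbbeeadd  d
   13  ddceacd$ebcccbbeead  d
   14  dddceacd$ebcccbbeea  a
   15  eacd$ebcccbbeeadddc  c
   16  eadddceacd$ebcccbbe  e
   17  ebcccbbeeadddceacd$  $
   18  eeadddceacd$ebcccbb  b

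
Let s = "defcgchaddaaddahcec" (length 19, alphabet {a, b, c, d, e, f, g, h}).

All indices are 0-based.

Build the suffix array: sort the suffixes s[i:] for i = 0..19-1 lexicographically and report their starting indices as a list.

[10, 7, 11, 14, 18, 16, 3, 5, 9, 13, 8, 12, 0, 17, 1, 2, 4, 6, 15]

sorted suffixes:
  #0 SA[0]=10  'aaddahcec'
  #1 SA[1]=7  'addaaddahcec'
  #2 SA[2]=11  'addahcec'
  #3 SA[3]=14  'ahcec'
  #4 SA[4]=18  'c'
  #5 SA[5]=16  'cec'
  #6 SA[6]=3  'cgchaddaaddahcec'
  #7 SA[7]=5  'chaddaaddahcec'
  #8 SA[8]=9  'daaddahcec'
  #9 SA[9]=13  'dahcec'
  #10 SA[10]=8  'ddaaddahcec'
  #11 SA[11]=12  'ddahcec'
  #12 SA[12]=0  'defcgchaddaaddahcec'
  #13 SA[13]=17  'ec'
  #14 SA[14]=1  'efcgchaddaaddahcec'
  #15 SA[15]=2  'fcgchaddaaddahcec'
  #16 SA[16]=4  'gchaddaaddahcec'
  #17 SA[17]=6  'haddaaddahcec'
  #18 SA[18]=15  'hcec'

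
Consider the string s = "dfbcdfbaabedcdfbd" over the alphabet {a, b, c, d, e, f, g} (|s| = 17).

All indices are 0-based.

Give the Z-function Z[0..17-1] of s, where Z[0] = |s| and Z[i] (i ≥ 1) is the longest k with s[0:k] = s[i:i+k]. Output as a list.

Z[0]=17
i=1: i≥r, start 0; Z[1]=0
i=2: i≥r, start 0; Z[2]=0
i=3: i≥r, start 0; Z[3]=0
i=4: i≥r, start 0; Z[4]=3 scan→box=[4,7)
i=5: min(r-i=2, Z[1]=0)=0; Z[5]=0
i=6: min(r-i=1, Z[2]=0)=0; Z[6]=0
i=7: i≥r, start 0; Z[7]=0
i=8: i≥r, start 0; Z[8]=0
i=9: i≥r, start 0; Z[9]=0
i=10: i≥r, start 0; Z[10]=0
i=11: i≥r, start 0; Z[11]=1 scan→box=[11,12)
i=12: i≥r, start 0; Z[12]=0
i=13: i≥r, start 0; Z[13]=3 scan→box=[13,16)
i=14: min(r-i=2, Z[1]=0)=0; Z[14]=0
i=15: min(r-i=1, Z[2]=0)=0; Z[15]=0
i=16: i≥r, start 0; Z[16]=1 scan→box=[16,17)

[17, 0, 0, 0, 3, 0, 0, 0, 0, 0, 0, 1, 0, 3, 0, 0, 1]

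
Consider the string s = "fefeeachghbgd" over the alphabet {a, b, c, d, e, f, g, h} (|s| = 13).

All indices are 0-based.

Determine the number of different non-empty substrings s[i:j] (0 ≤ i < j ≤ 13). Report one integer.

85

rank | idx | suffix
   0 |   5 | achghbgd
   1 |  10 | bgd
   2 |   6 | chghbgd
   3 |  12 | d
   4 |   4 | eachghbgd
   5 |   3 | eeachghbgd
   6 |   1 | efeeachghbgd
   7 |   2 | feeachghbgd
   8 |   0 | fefeeachghbgd
   9 |  11 | gd
  10 |   8 | ghbgd
  11 |   9 | hbgd
  12 |   7 | hghbgd

SA = [5, 10, 6, 12, 4, 3, 1, 2, 0, 11, 8, 9, 7]
rank  pair      lcp
   1  s[5:],s[10:]  0  ''
   2  s[10:],s[6:]  0  ''
   3  s[6:],s[12:]  0  ''
   4  s[12:],s[4:]  0  ''
   5  s[4:],s[3:]  1  'e'
   6  s[3:],s[1:]  1  'e'
   7  s[1:],s[2:]  0  ''
   8  s[2:],s[0:]  2  'fe'
   9  s[0:],s[11:]  0  ''
  10  s[11:],s[8:]  1  'g'
  11  s[8:],s[9:]  0  ''
  12  s[9:],s[7:]  1  'h'

n(n+1)/2 = 13·14/2 = 91
Σ LCP = 0 + 0 + 0 + 0 + 0 + 1 + 1 + 0 + 2 + 0 + 1 + 0 + 1 = 6
distinct = 91 − 6 = 85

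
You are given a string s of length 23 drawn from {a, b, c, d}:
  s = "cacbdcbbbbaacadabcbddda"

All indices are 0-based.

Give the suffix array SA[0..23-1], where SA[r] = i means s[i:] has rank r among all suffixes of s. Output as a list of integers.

rank→(start, suffix):
  0 → (22, 'a')
  1 → (10, 'aacadabcbddda')
  2 → (15, 'abcbddda')
  3 → (11, 'acadabcbddda')
  4 → (1, 'acbdcbbbbaacadabcbddda')
  5 → (13, 'adabcbddda')
  6 → (9, 'baacadabcbddda')
  7 → (8, 'bbaacadabcbddda')
  8 → (7, 'bbbaacadabcbddda')
  9 → (6, 'bbbbaacadabcbddda')
  10 → (16, 'bcbddda')
  11 → (3, 'bdcbbbbaacadabcbddda')
  12 → (18, 'bddda')
  13 → (0, 'cacbdcbbbbaacadabcbddda')
  14 → (12, 'cadabcbddda')
  15 → (5, 'cbbbbaacadabcbddda')
  16 → (2, 'cbdcbbbbaacadabcbddda')
  17 → (17, 'cbddda')
  18 → (21, 'da')
  19 → (14, 'dabcbddda')
  20 → (4, 'dcbbbbaacadabcbddda')
  21 → (20, 'dda')
  22 → (19, 'ddda')

[22, 10, 15, 11, 1, 13, 9, 8, 7, 6, 16, 3, 18, 0, 12, 5, 2, 17, 21, 14, 4, 20, 19]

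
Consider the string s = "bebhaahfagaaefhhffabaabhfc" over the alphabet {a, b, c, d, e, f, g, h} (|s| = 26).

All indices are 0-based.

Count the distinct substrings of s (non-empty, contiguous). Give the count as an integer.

325

rank→(start, suffix):
  0 → (20, 'aabhfc')
  1 → (10, 'aaefhhffabaabhfc')
  2 → (4, 'aahfagaaefhhffabaabhfc')
  3 → (18, 'abaabhfc')
  4 → (21, 'abhfc')
  5 → (11, 'aefhhffabaabhfc')
  6 → (8, 'agaaefhhffabaabhfc')
  7 → (5, 'ahfagaaefhhffabaabhfc')
  8 → (19, 'baabhfc')
  9 → (0, 'bebhaahfagaaefhhffabaabhfc')
  10 → (2, 'bhaahfagaaefhhffabaabhfc')
  11 → (22, 'bhfc')
  12 → (25, 'c')
  13 → (1, 'ebhaahfagaaefhhffabaabhfc')
  14 → (12, 'efhhffabaabhfc')
  15 → (17, 'fabaabhfc')
  16 → (7, 'fagaaefhhffabaabhfc')
  17 → (24, 'fc')
  18 → (16, 'ffabaabhfc')
  19 → (13, 'fhhffabaabhfc')
  20 → (9, 'gaaefhhffabaabhfc')
  21 → (3, 'haahfagaaefhhffabaabhfc')
  22 → (6, 'hfagaaefhhffabaabhfc')
  23 → (23, 'hfc')
  24 → (15, 'hffabaabhfc')
  25 → (14, 'hhffabaabhfc')

SA = [20, 10, 4, 18, 21, 11, 8, 5, 19, 0, 2, 22, 25, 1, 12, 17, 7, 24, 16, 13, 9, 3, 6, 23, 15, 14]
i: (SA[i-1],SA[i]) lcp shared
  1: (20,10) 2 'aa'
  2: (10,4) 2 'aa'
  3: (4,18) 1 'a'
  4: (18,21) 2 'ab'
  5: (21,11) 1 'a'
  6: (11,8) 1 'a'
  7: (8,5) 1 'a'
  8: (5,19) 0 ''
  9: (19,0) 1 'b'
  10: (0,2) 1 'b'
  11: (2,22) 2 'bh'
  12: (22,25) 0 ''
  13: (25,1) 0 ''
  14: (1,12) 1 'e'
  15: (12,17) 0 ''
  16: (17,7) 2 'fa'
  17: (7,24) 1 'f'
  18: (24,16) 1 'f'
  19: (16,13) 1 'f'
  20: (13,9) 0 ''
  21: (9,3) 0 ''
  22: (3,6) 1 'h'
  23: (6,23) 2 'hf'
  24: (23,15) 2 'hf'
  25: (15,14) 1 'h'

n(n+1)/2 = 26·27/2 = 351
Σ LCP = 0 + 2 + 2 + 1 + 2 + 1 + 1 + 1 + 0 + 1 + 1 + 2 + 0 + 0 + 1 + 0 + 2 + 1 + 1 + 1 + 0 + 0 + 1 + 2 + 2 + 1 = 26
distinct = 351 − 26 = 325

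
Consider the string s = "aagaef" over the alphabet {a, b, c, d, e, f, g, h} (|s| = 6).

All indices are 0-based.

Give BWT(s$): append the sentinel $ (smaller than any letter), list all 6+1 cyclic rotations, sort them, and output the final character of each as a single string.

rank  rotation last
    0  $aagaef  f
    1  aagaef$  $
    2  aef$aag  g
    3  agaef$a  a
    4  ef$aaga  a
    5  f$aagae  e
    6  gaef$aa  a

f$gaaea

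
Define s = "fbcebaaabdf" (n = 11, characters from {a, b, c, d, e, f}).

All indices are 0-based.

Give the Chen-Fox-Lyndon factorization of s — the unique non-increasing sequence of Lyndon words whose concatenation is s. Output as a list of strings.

["f", "bce", "b", "aaabdf"]

emit factor 1: 'f' (i=0, period=1)
emit factor 2: 'bce' (i=1, period=3)
emit factor 3: 'b' (i=4, period=1)
emit factor 4: 'aaabdf' (i=5, period=6)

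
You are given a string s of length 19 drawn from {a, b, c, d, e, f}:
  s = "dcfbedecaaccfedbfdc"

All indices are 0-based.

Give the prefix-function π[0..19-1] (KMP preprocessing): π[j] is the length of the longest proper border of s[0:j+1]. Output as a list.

[0, 0, 0, 0, 0, 1, 0, 0, 0, 0, 0, 0, 0, 0, 1, 0, 0, 1, 2]

π[0] = 0
j=1 s[j]='c': π[1]=0 (border '')
j=2 s[j]='f': π[2]=0 (border '')
j=3 s[j]='b': π[3]=0 (border '')
j=4 s[j]='e': π[4]=0 (border '')
j=5 s[j]='d': π[5]=1 (border 'd')
j=6 s[j]='e': k: 1→0; π[6]=0 (border '')
j=7 s[j]='c': π[7]=0 (border '')
j=8 s[j]='a': π[8]=0 (border '')
j=9 s[j]='a': π[9]=0 (border '')
j=10 s[j]='c': π[10]=0 (border '')
j=11 s[j]='c': π[11]=0 (border '')
j=12 s[j]='f': π[12]=0 (border '')
j=13 s[j]='e': π[13]=0 (border '')
j=14 s[j]='d': π[14]=1 (border 'd')
j=15 s[j]='b': k: 1→0; π[15]=0 (border '')
j=16 s[j]='f': π[16]=0 (border '')
j=17 s[j]='d': π[17]=1 (border 'd')
j=18 s[j]='c': π[18]=2 (border 'dc')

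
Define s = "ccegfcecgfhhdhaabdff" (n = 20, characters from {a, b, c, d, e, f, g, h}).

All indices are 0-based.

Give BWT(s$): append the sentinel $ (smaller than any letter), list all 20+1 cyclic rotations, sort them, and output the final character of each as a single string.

fhaa$fcebhccfgdgecdhf

rank  rotation               last
    0  $ccegfcecgfhhdhaabdff  f
    1  aabdff$ccegfcecgfhhdh  h
    2  abdff$ccegfcecgfhhdha  a
    3  bdff$ccegfcecgfhhdhaa  a
    4  ccegfcecgfhhdhaabdff$  $
    5  cecgfhhdhaabdff$ccegf  f
    6  cegfcecgfhhdhaabdff$c  c
    7  cgfhhdhaabdff$ccegfce  e
    8  dff$ccegfcecgfhhdhaab  b
    9  dhaabdff$ccegfcecgfhh  h
   10  ecgfhhdhaabdff$ccegfc  c
   11  egfcecgfhhdhaabdff$cc  c
   12  f$ccegfcecgfhhdhaabdf  f
   13  fcecgfhhdhaabdff$cceg  g
   14  ff$ccegfcecgfhhdhaabd  d
   15  fhhdhaabdff$ccegfcecg  g
   16  gfcecgfhhdhaabdff$cce  e
   17  gfhhdhaabdff$ccegfcec  c
   18  haabdff$ccegfcecgfhhd  d
   19  hdhaabdff$ccegfcecgfh  h
   20  hhdhaabdff$ccegfcecgf  f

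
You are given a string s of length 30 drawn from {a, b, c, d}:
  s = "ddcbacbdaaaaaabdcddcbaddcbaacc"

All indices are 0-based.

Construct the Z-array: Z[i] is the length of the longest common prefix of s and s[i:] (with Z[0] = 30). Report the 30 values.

[30, 1, 0, 0, 0, 0, 0, 1, 0, 0, 0, 0, 0, 0, 0, 1, 0, 5, 1, 0, 0, 0, 5, 1, 0, 0, 0, 0, 0, 0]

Z[0]=30
i=1: fresh scan; Z[1]=1 grow→box=[1,2)
i=2: fresh scan; Z[2]=0
i=3: fresh scan; Z[3]=0
i=4: fresh scan; Z[4]=0
i=5: fresh scan; Z[5]=0
i=6: fresh scan; Z[6]=0
i=7: fresh scan; Z[7]=1 grow→box=[7,8)
i=8: fresh scan; Z[8]=0
i=9: fresh scan; Z[9]=0
i=10: fresh scan; Z[10]=0
i=11: fresh scan; Z[11]=0
i=12: fresh scan; Z[12]=0
i=13: fresh scan; Z[13]=0
i=14: fresh scan; Z[14]=0
i=15: fresh scan; Z[15]=1 grow→box=[15,16)
i=16: fresh scan; Z[16]=0
i=17: fresh scan; Z[17]=5 grow→box=[17,22)
i=18: min(r-i=4, Z[1]=1)=1; Z[18]=1
i=19: min(r-i=3, Z[2]=0)=0; Z[19]=0
i=20: min(r-i=2, Z[3]=0)=0; Z[20]=0
i=21: min(r-i=1, Z[4]=0)=0; Z[21]=0
i=22: fresh scan; Z[22]=5 grow→box=[22,27)
i=23: min(r-i=4, Z[1]=1)=1; Z[23]=1
i=24: min(r-i=3, Z[2]=0)=0; Z[24]=0
i=25: min(r-i=2, Z[3]=0)=0; Z[25]=0
i=26: min(r-i=1, Z[4]=0)=0; Z[26]=0
i=27: fresh scan; Z[27]=0
i=28: fresh scan; Z[28]=0
i=29: fresh scan; Z[29]=0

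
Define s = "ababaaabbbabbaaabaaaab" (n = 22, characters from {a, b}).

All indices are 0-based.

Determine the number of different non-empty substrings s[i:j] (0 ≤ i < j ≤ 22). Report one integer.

rank | idx | suffix
   0 |  17 | aaaab
   1 |  18 | aaab
   2 |  13 | aaabaaaab
   3 |   4 | aaabbbabbaaabaaaab
   4 |  19 | aab
   5 |  14 | aabaaaab
   6 |   5 | aabbbabbaaabaaaab
   7 |  20 | ab
   8 |  15 | abaaaab
   9 |   2 | abaaabbbabbaaabaaaab
  10 |   0 | ababaaabbbabbaaabaaaab
  11 |  10 | abbaaabaaaab
  12 |   6 | abbbabbaaabaaaab
  13 |  21 | b
  14 |  16 | baaaab
  15 |  12 | baaabaaaab
  16 |   3 | baaabbbabbaaabaaaab
  17 |   1 | babaaabbbabbaaabaaaab
  18 |   9 | babbaaabaaaab
  19 |  11 | bbaaabaaaab
  20 |   8 | bbabbaaabaaaab
  21 |   7 | bbbabbaaabaaaab

SA = [17, 18, 13, 4, 19, 14, 5, 20, 15, 2, 0, 10, 6, 21, 16, 12, 3, 1, 9, 11, 8, 7]
[i] adj suffixes → lcp
  [1] 17/18 → 3 ('aaa')
  [2] 18/13 → 4 ('aaab')
  [3] 13/4 → 4 ('aaab')
  [4] 4/19 → 2 ('aa')
  [5] 19/14 → 3 ('aab')
  [6] 14/5 → 3 ('aab')
  [7] 5/20 → 1 ('a')
  [8] 20/15 → 2 ('ab')
  [9] 15/2 → 5 ('abaaa')
  [10] 2/0 → 3 ('aba')
  [11] 0/10 → 2 ('ab')
  [12] 10/6 → 3 ('abb')
  [13] 6/21 → 0 ('')
  [14] 21/16 → 1 ('b')
  [15] 16/12 → 4 ('baaa')
  [16] 12/3 → 5 ('baaab')
  [17] 3/1 → 2 ('ba')
  [18] 1/9 → 3 ('bab')
  [19] 9/11 → 1 ('b')
  [20] 11/8 → 3 ('bba')
  [21] 8/7 → 2 ('bb')

n(n+1)/2 = 22·23/2 = 253
Σ LCP = 0 + 3 + 4 + 4 + 2 + 3 + 3 + 1 + 2 + 5 + 3 + 2 + 3 + 0 + 1 + 4 + 5 + 2 + 3 + 1 + 3 + 2 = 56
distinct = 253 − 56 = 197

197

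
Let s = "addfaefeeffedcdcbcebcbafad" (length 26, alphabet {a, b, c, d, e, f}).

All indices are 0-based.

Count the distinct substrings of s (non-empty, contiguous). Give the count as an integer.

rank→(start, suffix):
  0 → (24, 'ad')
  1 → (0, 'addfaefeeffedcdcbcebcbafad')
  2 → (4, 'aefeeffedcdcbcebcbafad')
  3 → (22, 'afad')
  4 → (21, 'bafad')
  5 → (19, 'bcbafad')
  6 → (16, 'bcebcbafad')
  7 → (20, 'cbafad')
  8 → (15, 'cbcebcbafad')
  9 → (13, 'cdcbcebcbafad')
  10 → (17, 'cebcbafad')
  11 → (25, 'd')
  12 → (14, 'dcbcebcbafad')
  13 → (12, 'dcdcbcebcbafad')
  14 → (1, 'ddfaefeeffedcdcbcebcbafad')
  15 → (2, 'dfaefeeffedcdcbcebcbafad')
  16 → (18, 'ebcbafad')
  17 → (11, 'edcdcbcebcbafad')
  18 → (7, 'eeffedcdcbcebcbafad')
  19 → (5, 'efeeffedcdcbcebcbafad')
  20 → (8, 'effedcdcbcebcbafad')
  21 → (23, 'fad')
  22 → (3, 'faefeeffedcdcbcebcbafad')
  23 → (10, 'fedcdcbcebcbafad')
  24 → (6, 'feeffedcdcbcebcbafad')
  25 → (9, 'ffedcdcbcebcbafad')

SA = [24, 0, 4, 22, 21, 19, 16, 20, 15, 13, 17, 25, 14, 12, 1, 2, 18, 11, 7, 5, 8, 23, 3, 10, 6, 9]
i: (SA[i-1],SA[i]) lcp shared
  1: (24,0) 2 'ad'
  2: (0,4) 1 'a'
  3: (4,22) 1 'a'
  4: (22,21) 0 ''
  5: (21,19) 1 'b'
  6: (19,16) 2 'bc'
  7: (16,20) 0 ''
  8: (20,15) 2 'cb'
  9: (15,13) 1 'c'
  10: (13,17) 1 'c'
  11: (17,25) 0 ''
  12: (25,14) 1 'd'
  13: (14,12) 2 'dc'
  14: (12,1) 1 'd'
  15: (1,2) 1 'd'
  16: (2,18) 0 ''
  17: (18,11) 1 'e'
  18: (11,7) 1 'e'
  19: (7,5) 1 'e'
  20: (5,8) 2 'ef'
  21: (8,23) 0 ''
  22: (23,3) 2 'fa'
  23: (3,10) 1 'f'
  24: (10,6) 2 'fe'
  25: (6,9) 1 'f'

n(n+1)/2 = 26·27/2 = 351
Σ LCP = 0 + 2 + 1 + 1 + 0 + 1 + 2 + 0 + 2 + 1 + 1 + 0 + 1 + 2 + 1 + 1 + 0 + 1 + 1 + 1 + 2 + 0 + 2 + 1 + 2 + 1 = 27
distinct = 351 − 27 = 324

324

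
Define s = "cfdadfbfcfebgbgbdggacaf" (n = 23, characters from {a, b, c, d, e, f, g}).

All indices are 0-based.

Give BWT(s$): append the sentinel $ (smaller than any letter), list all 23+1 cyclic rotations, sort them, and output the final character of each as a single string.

fgdcgfgea$ffabfadbccgbbd

rank  rotation                  last
    0  $cfdadfbfcfebgbgbdggacaf  f
    1  acaf$cfdadfbfcfebgbgbdgg  g
    2  adfbfcfebgbgbdggacaf$cfd  d
    3  af$cfdadfbfcfebgbgbdggac  c
    4  bdggacaf$cfdadfbfcfebgbg  g
    5  bfcfebgbgbdggacaf$cfdadf  f
    6  bgbdggacaf$cfdadfbfcfebg  g
    7  bgbgbdggacaf$cfdadfbfcfe  e
    8  caf$cfdadfbfcfebgbgbdgga  a
    9  cfdadfbfcfebgbgbdggacaf$  $
   10  cfebgbgbdggacaf$cfdadfbf  f
   11  dadfbfcfebgbgbdggacaf$cf  f
   12  dfbfcfebgbgbdggacaf$cfda  a
   13  dggacaf$cfdadfbfcfebgbgb  b
   14  ebgbgbdggacaf$cfdadfbfcf  f
   15  f$cfdadfbfcfebgbgbdggaca  a
   16  fbfcfebgbgbdggacaf$cfdad  d
   17  fcfebgbgbdggacaf$cfdadfb  b
   18  fdadfbfcfebgbgbdggacaf$c  c
   19  febgbgbdggacaf$cfdadfbfc  c
   20  gacaf$cfdadfbfcfebgbgbdg  g
   21  gbdggacaf$cfdadfbfcfebgb  b
   22  gbgbdggacaf$cfdadfbfcfeb  b
   23  ggacaf$cfdadfbfcfebgbgbd  d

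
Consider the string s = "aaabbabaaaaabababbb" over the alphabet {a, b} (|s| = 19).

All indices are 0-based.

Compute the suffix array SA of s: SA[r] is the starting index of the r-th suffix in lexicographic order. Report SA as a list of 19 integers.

sorted suffixes:
  #0 SA[0]=7  'aaaaabababbb'
  #1 SA[1]=8  'aaaabababbb'
  #2 SA[2]=9  'aaabababbb'
  #3 SA[3]=0  'aaabbabaaaaabababbb'
  #4 SA[4]=10  'aabababbb'
  #5 SA[5]=1  'aabbabaaaaabababbb'
  #6 SA[6]=5  'abaaaaabababbb'
  #7 SA[7]=11  'abababbb'
  #8 SA[8]=13  'ababbb'
  #9 SA[9]=2  'abbabaaaaabababbb'
  #10 SA[10]=15  'abbb'
  #11 SA[11]=18  'b'
  #12 SA[12]=6  'baaaaabababbb'
  #13 SA[13]=4  'babaaaaabababbb'
  #14 SA[14]=12  'bababbb'
  #15 SA[15]=14  'babbb'
  #16 SA[16]=17  'bb'
  #17 SA[17]=3  'bbabaaaaabababbb'
  #18 SA[18]=16  'bbb'

[7, 8, 9, 0, 10, 1, 5, 11, 13, 2, 15, 18, 6, 4, 12, 14, 17, 3, 16]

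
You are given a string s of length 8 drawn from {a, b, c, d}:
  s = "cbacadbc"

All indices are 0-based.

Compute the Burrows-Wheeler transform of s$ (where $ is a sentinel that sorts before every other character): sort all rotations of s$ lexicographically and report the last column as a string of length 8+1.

rank  rotation   last
    0  $cbacadbc  c
    1  acadbc$cb  b
    2  adbc$cbac  c
    3  bacadbc$c  c
    4  bc$cbacad  d
    5  c$cbacadb  b
    6  cadbc$cba  a
    7  cbacadbc$  $
    8  dbc$cbaca  a

cbccdba$a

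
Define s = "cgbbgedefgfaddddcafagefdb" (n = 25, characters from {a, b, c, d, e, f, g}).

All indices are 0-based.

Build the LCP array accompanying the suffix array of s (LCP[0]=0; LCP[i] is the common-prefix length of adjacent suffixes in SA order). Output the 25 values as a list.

rank | idx | suffix
   0 |  11 | addddcafagefdb
   1 |  17 | afagefdb
   2 |  19 | agefdb
   3 |  24 | b
   4 |   2 | bbgedefgfaddddcafagefdb
   5 |   3 | bgedefgfaddddcafagefdb
   6 |  16 | cafagefdb
   7 |   0 | cgbbgedefgfaddddcafagefdb
   8 |  23 | db
   9 |  15 | dcafagefdb
  10 |  14 | ddcafagefdb
  11 |  13 | dddcafagefdb
  12 |  12 | ddddcafagefdb
  13 |   6 | defgfaddddcafagefdb
  14 |   5 | edefgfaddddcafagefdb
  15 |  21 | efdb
  16 |   7 | efgfaddddcafagefdb
  17 |  10 | faddddcafagefdb
  18 |  18 | fagefdb
  19 |  22 | fdb
  20 |   8 | fgfaddddcafagefdb
  21 |   1 | gbbgedefgfaddddcafagefdb
  22 |   4 | gedefgfaddddcafagefdb
  23 |  20 | gefdb
  24 |   9 | gfaddddcafagefdb

SA = [11, 17, 19, 24, 2, 3, 16, 0, 23, 15, 14, 13, 12, 6, 5, 21, 7, 10, 18, 22, 8, 1, 4, 20, 9]
rank  pair      lcp
   1  s[11:],s[17:]  1  'a'
   2  s[17:],s[19:]  1  'a'
   3  s[19:],s[24:]  0  ''
   4  s[24:],s[2:]  1  'b'
   5  s[2:],s[3:]  1  'b'
   6  s[3:],s[16:]  0  ''
   7  s[16:],s[0:]  1  'c'
   8  s[0:],s[23:]  0  ''
   9  s[23:],s[15:]  1  'd'
  10  s[15:],s[14:]  1  'd'
  11  s[14:],s[13:]  2  'dd'
  12  s[13:],s[12:]  3  'ddd'
  13  s[12:],s[6:]  1  'd'
  14  s[6:],s[5:]  0  ''
  15  s[5:],s[21:]  1  'e'
  16  s[21:],s[7:]  2  'ef'
  17  s[7:],s[10:]  0  ''
  18  s[10:],s[18:]  2  'fa'
  19  s[18:],s[22:]  1  'f'
  20  s[22:],s[8:]  1  'f'
  21  s[8:],s[1:]  0  ''
  22  s[1:],s[4:]  1  'g'
  23  s[4:],s[20:]  2  'ge'
  24  s[20:],s[9:]  1  'g'

[0, 1, 1, 0, 1, 1, 0, 1, 0, 1, 1, 2, 3, 1, 0, 1, 2, 0, 2, 1, 1, 0, 1, 2, 1]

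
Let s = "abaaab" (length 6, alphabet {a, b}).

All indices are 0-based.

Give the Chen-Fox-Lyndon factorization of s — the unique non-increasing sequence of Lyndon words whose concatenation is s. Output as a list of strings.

emit factor 1: 'ab' (i=0, period=2)
emit factor 2: 'aaab' (i=2, period=4)

["ab", "aaab"]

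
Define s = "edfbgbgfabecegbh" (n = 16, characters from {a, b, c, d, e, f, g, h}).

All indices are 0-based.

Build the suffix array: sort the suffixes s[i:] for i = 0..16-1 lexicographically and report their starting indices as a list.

rank→(start, suffix):
  0 → (8, 'abecegbh')
  1 → (9, 'becegbh')
  2 → (3, 'bgbgfabecegbh')
  3 → (5, 'bgfabecegbh')
  4 → (14, 'bh')
  5 → (11, 'cegbh')
  6 → (1, 'dfbgbgfabecegbh')
  7 → (10, 'ecegbh')
  8 → (0, 'edfbgbgfabecegbh')
  9 → (12, 'egbh')
  10 → (7, 'fabecegbh')
  11 → (2, 'fbgbgfabecegbh')
  12 → (4, 'gbgfabecegbh')
  13 → (13, 'gbh')
  14 → (6, 'gfabecegbh')
  15 → (15, 'h')

[8, 9, 3, 5, 14, 11, 1, 10, 0, 12, 7, 2, 4, 13, 6, 15]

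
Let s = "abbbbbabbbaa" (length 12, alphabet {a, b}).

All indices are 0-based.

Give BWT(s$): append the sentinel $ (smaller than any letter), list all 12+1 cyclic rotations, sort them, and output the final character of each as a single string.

aabb$bbbbabba

rank  rotation       last
    0  $abbbbbabbbaa  a
    1  a$abbbbbabbba  a
    2  aa$abbbbbabbb  b
    3  abbbaa$abbbbb  b
    4  abbbbbabbbaa$  $
    5  baa$abbbbbabb  b
    6  babbbaa$abbbb  b
    7  bbaa$abbbbbab  b
    8  bbabbbaa$abbb  b
    9  bbbaa$abbbbba  a
   10  bbbabbbaa$abb  b
   11  bbbbabbbaa$ab  b
   12  bbbbbabbbaa$a  a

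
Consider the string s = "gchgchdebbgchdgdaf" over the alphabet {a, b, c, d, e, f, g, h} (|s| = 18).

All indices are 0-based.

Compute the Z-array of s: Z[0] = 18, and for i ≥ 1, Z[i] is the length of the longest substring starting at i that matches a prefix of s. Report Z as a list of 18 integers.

Z[0]=18
i=1: i≥r, start 0; Z[1]=0
i=2: i≥r, start 0; Z[2]=0
i=3: i≥r, start 0; Z[3]=3 extend→box=[3,6)
i=4: min(r-i=2, Z[1]=0)=0; Z[4]=0
i=5: min(r-i=1, Z[2]=0)=0; Z[5]=0
i=6: i≥r, start 0; Z[6]=0
i=7: i≥r, start 0; Z[7]=0
i=8: i≥r, start 0; Z[8]=0
i=9: i≥r, start 0; Z[9]=0
i=10: i≥r, start 0; Z[10]=3 extend→box=[10,13)
i=11: min(r-i=2, Z[1]=0)=0; Z[11]=0
i=12: min(r-i=1, Z[2]=0)=0; Z[12]=0
i=13: i≥r, start 0; Z[13]=0
i=14: i≥r, start 0; Z[14]=1 extend→box=[14,15)
i=15: i≥r, start 0; Z[15]=0
i=16: i≥r, start 0; Z[16]=0
i=17: i≥r, start 0; Z[17]=0

[18, 0, 0, 3, 0, 0, 0, 0, 0, 0, 3, 0, 0, 0, 1, 0, 0, 0]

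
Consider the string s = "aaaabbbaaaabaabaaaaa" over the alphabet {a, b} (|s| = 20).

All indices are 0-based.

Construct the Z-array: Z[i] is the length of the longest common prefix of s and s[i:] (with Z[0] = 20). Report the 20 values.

Z[0]=20
i=1: fresh scan; Z[1]=3 grow→box=[1,4)
i=2: min(r-i=2, Z[1]=3)=2; Z[2]=2
i=3: min(r-i=1, Z[2]=2)=1; Z[3]=1
i=4: fresh scan; Z[4]=0
i=5: fresh scan; Z[5]=0
i=6: fresh scan; Z[6]=0
i=7: fresh scan; Z[7]=5 grow→box=[7,12)
i=8: min(r-i=4, Z[1]=3)=3; Z[8]=3
i=9: min(r-i=3, Z[2]=2)=2; Z[9]=2
i=10: min(r-i=2, Z[3]=1)=1; Z[10]=1
i=11: min(r-i=1, Z[4]=0)=0; Z[11]=0
i=12: fresh scan; Z[12]=2 grow→box=[12,14)
i=13: min(r-i=1, Z[1]=3)=1; Z[13]=1
i=14: fresh scan; Z[14]=0
i=15: fresh scan; Z[15]=4 grow→box=[15,19)
i=16: min(r-i=3, Z[1]=3)=3; Z[16]=4 grow→box=[16,20)
i=17: min(r-i=3, Z[1]=3)=3; Z[17]=3
i=18: min(r-i=2, Z[2]=2)=2; Z[18]=2
i=19: min(r-i=1, Z[3]=1)=1; Z[19]=1

[20, 3, 2, 1, 0, 0, 0, 5, 3, 2, 1, 0, 2, 1, 0, 4, 4, 3, 2, 1]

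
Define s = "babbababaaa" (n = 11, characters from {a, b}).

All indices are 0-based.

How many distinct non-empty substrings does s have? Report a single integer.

rank→(start, suffix):
  0 → (10, 'a')
  1 → (9, 'aa')
  2 → (8, 'aaa')
  3 → (6, 'abaaa')
  4 → (4, 'ababaaa')
  5 → (1, 'abbababaaa')
  6 → (7, 'baaa')
  7 → (5, 'babaaa')
  8 → (3, 'bababaaa')
  9 → (0, 'babbababaaa')
  10 → (2, 'bbababaaa')

SA = [10, 9, 8, 6, 4, 1, 7, 5, 3, 0, 2]
rank  pair      lcp
   1  s[10:],s[9:]  1  'a'
   2  s[9:],s[8:]  2  'aa'
   3  s[8:],s[6:]  1  'a'
   4  s[6:],s[4:]  3  'aba'
   5  s[4:],s[1:]  2  'ab'
   6  s[1:],s[7:]  0  ''
   7  s[7:],s[5:]  2  'ba'
   8  s[5:],s[3:]  4  'baba'
   9  s[3:],s[0:]  3  'bab'
  10  s[0:],s[2:]  1  'b'

n(n+1)/2 = 11·12/2 = 66
Σ LCP = 0 + 1 + 2 + 1 + 3 + 2 + 0 + 2 + 4 + 3 + 1 = 19
distinct = 66 − 19 = 47

47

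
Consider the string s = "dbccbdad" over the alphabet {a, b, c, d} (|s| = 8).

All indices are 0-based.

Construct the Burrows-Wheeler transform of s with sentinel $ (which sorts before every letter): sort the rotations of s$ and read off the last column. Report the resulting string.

rank  rotation   last
    0  $dbccbdad  d
    1  ad$dbccbd  d
    2  bccbdad$d  d
    3  bdad$dbcc  c
    4  cbdad$dbc  c
    5  ccbdad$db  b
    6  d$dbccbda  a
    7  dad$dbccb  b
    8  dbccbdad$  $

dddccbab$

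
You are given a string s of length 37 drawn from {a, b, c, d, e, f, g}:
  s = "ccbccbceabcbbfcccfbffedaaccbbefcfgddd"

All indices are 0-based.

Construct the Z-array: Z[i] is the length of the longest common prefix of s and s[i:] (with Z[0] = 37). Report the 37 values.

[37, 1, 0, 4, 1, 0, 1, 0, 0, 0, 1, 0, 0, 0, 2, 2, 1, 0, 0, 0, 0, 0, 0, 0, 0, 3, 1, 0, 0, 0, 0, 1, 0, 0, 0, 0, 0]

Z[0]=37
i=1: fresh scan; Z[1]=1 grow→box=[1,2)
i=2: fresh scan; Z[2]=0
i=3: fresh scan; Z[3]=4 grow→box=[3,7)
i=4: min(r-i=3, Z[1]=1)=1; Z[4]=1
i=5: min(r-i=2, Z[2]=0)=0; Z[5]=0
i=6: min(r-i=1, Z[3]=4)=1; Z[6]=1
i=7: fresh scan; Z[7]=0
i=8: fresh scan; Z[8]=0
i=9: fresh scan; Z[9]=0
i=10: fresh scan; Z[10]=1 grow→box=[10,11)
i=11: fresh scan; Z[11]=0
i=12: fresh scan; Z[12]=0
i=13: fresh scan; Z[13]=0
i=14: fresh scan; Z[14]=2 grow→box=[14,16)
i=15: min(r-i=1, Z[1]=1)=1; Z[15]=2 grow→box=[15,17)
i=16: min(r-i=1, Z[1]=1)=1; Z[16]=1
i=17: fresh scan; Z[17]=0
i=18: fresh scan; Z[18]=0
i=19: fresh scan; Z[19]=0
i=20: fresh scan; Z[20]=0
i=21: fresh scan; Z[21]=0
i=22: fresh scan; Z[22]=0
i=23: fresh scan; Z[23]=0
i=24: fresh scan; Z[24]=0
i=25: fresh scan; Z[25]=3 grow→box=[25,28)
i=26: min(r-i=2, Z[1]=1)=1; Z[26]=1
i=27: min(r-i=1, Z[2]=0)=0; Z[27]=0
i=28: fresh scan; Z[28]=0
i=29: fresh scan; Z[29]=0
i=30: fresh scan; Z[30]=0
i=31: fresh scan; Z[31]=1 grow→box=[31,32)
i=32: fresh scan; Z[32]=0
i=33: fresh scan; Z[33]=0
i=34: fresh scan; Z[34]=0
i=35: fresh scan; Z[35]=0
i=36: fresh scan; Z[36]=0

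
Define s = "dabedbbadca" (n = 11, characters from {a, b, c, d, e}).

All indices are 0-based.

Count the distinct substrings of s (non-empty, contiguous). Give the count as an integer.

rank→(start, suffix):
  0 → (10, 'a')
  1 → (1, 'abedbbadca')
  2 → (7, 'adca')
  3 → (6, 'badca')
  4 → (5, 'bbadca')
  5 → (2, 'bedbbadca')
  6 → (9, 'ca')
  7 → (0, 'dabedbbadca')
  8 → (4, 'dbbadca')
  9 → (8, 'dca')
  10 → (3, 'edbbadca')

SA = [10, 1, 7, 6, 5, 2, 9, 0, 4, 8, 3]
[i] adj suffixes → lcp
  [1] 10/1 → 1 ('a')
  [2] 1/7 → 1 ('a')
  [3] 7/6 → 0 ('')
  [4] 6/5 → 1 ('b')
  [5] 5/2 → 1 ('b')
  [6] 2/9 → 0 ('')
  [7] 9/0 → 0 ('')
  [8] 0/4 → 1 ('d')
  [9] 4/8 → 1 ('d')
  [10] 8/3 → 0 ('')

n(n+1)/2 = 11·12/2 = 66
Σ LCP = 0 + 1 + 1 + 0 + 1 + 1 + 0 + 0 + 1 + 1 + 0 = 6
distinct = 66 − 6 = 60

60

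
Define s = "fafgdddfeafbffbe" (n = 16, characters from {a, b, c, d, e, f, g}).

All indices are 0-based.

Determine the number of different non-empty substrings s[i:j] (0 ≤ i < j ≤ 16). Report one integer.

sorted suffixes:
  #0 SA[0]=9  'afbffbe'
  #1 SA[1]=1  'afgdddfeafbffbe'
  #2 SA[2]=14  'be'
  #3 SA[3]=11  'bffbe'
  #4 SA[4]=4  'dddfeafbffbe'
  #5 SA[5]=5  'ddfeafbffbe'
  #6 SA[6]=6  'dfeafbffbe'
  #7 SA[7]=15  'e'
  #8 SA[8]=8  'eafbffbe'
  #9 SA[9]=0  'fafgdddfeafbffbe'
  #10 SA[10]=13  'fbe'
  #11 SA[11]=10  'fbffbe'
  #12 SA[12]=7  'feafbffbe'
  #13 SA[13]=12  'ffbe'
  #14 SA[14]=2  'fgdddfeafbffbe'
  #15 SA[15]=3  'gdddfeafbffbe'

SA = [9, 1, 14, 11, 4, 5, 6, 15, 8, 0, 13, 10, 7, 12, 2, 3]
[i] adj suffixes → lcp
  [1] 9/1 → 2 ('af')
  [2] 1/14 → 0 ('')
  [3] 14/11 → 1 ('b')
  [4] 11/4 → 0 ('')
  [5] 4/5 → 2 ('dd')
  [6] 5/6 → 1 ('d')
  [7] 6/15 → 0 ('')
  [8] 15/8 → 1 ('e')
  [9] 8/0 → 0 ('')
  [10] 0/13 → 1 ('f')
  [11] 13/10 → 2 ('fb')
  [12] 10/7 → 1 ('f')
  [13] 7/12 → 1 ('f')
  [14] 12/2 → 1 ('f')
  [15] 2/3 → 0 ('')

n(n+1)/2 = 16·17/2 = 136
Σ LCP = 0 + 2 + 0 + 1 + 0 + 2 + 1 + 0 + 1 + 0 + 1 + 2 + 1 + 1 + 1 + 0 = 13
distinct = 136 − 13 = 123

123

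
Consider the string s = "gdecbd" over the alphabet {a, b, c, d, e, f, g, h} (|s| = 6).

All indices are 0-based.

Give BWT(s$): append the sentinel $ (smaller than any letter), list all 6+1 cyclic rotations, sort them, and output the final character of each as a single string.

rank  rotation last
    0  $gdecbd  d
    1  bd$gdec  c
    2  cbd$gde  e
    3  d$gdecb  b
    4  decbd$g  g
    5  ecbd$gd  d
    6  gdecbd$  $

dcebgd$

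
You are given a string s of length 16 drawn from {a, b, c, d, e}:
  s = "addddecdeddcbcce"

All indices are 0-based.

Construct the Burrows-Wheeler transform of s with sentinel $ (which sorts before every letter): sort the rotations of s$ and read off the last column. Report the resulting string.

rank  rotation           last
    0  $addddecdeddcbcce  e
    1  addddecdeddcbcce$  $
    2  bcce$addddecdeddc  c
    3  cbcce$addddecdedd  d
    4  cce$addddecdeddcb  b
    5  cdeddcbcce$adddde  e
    6  ce$addddecdeddcbc  c
    7  dcbcce$addddecded  d
    8  ddcbcce$addddecde  e
    9  ddddecdeddcbcce$a  a
   10  dddecdeddcbcce$ad  d
   11  ddecdeddcbcce$add  d
   12  decdeddcbcce$addd  d
   13  deddcbcce$addddec  c
   14  e$addddecdeddcbcc  c
   15  ecdeddcbcce$adddd  d
   16  eddcbcce$addddecd  d

e$cdbecdeadddccdd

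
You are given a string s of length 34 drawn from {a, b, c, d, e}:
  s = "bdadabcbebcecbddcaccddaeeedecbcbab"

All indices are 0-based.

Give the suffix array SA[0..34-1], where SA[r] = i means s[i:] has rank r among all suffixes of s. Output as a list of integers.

sorted suffixes:
  #0 SA[0]=32  'ab'
  #1 SA[1]=4  'abcbebcecbddcaccddaeeedecbcbab'
  #2 SA[2]=17  'accddaeeedecbcbab'
  #3 SA[3]=2  'adabcbebcecbddcaccddaeeedecbcbab'
  #4 SA[4]=22  'aeeedecbcbab'
  #5 SA[5]=33  'b'
  #6 SA[6]=31  'bab'
  #7 SA[7]=29  'bcbab'
  #8 SA[8]=5  'bcbebcecbddcaccddaeeedecbcbab'
  #9 SA[9]=9  'bcecbddcaccddaeeedecbcbab'
  #10 SA[10]=0  'bdadabcbebcecbddcaccddaeeedecbcbab'
  #11 SA[11]=13  'bddcaccddaeeedecbcbab'
  #12 SA[12]=7  'bebcecbddcaccddaeeedecbcbab'
  #13 SA[13]=16  'caccddaeeedecbcbab'
  #14 SA[14]=30  'cbab'
  #15 SA[15]=28  'cbcbab'
  #16 SA[16]=12  'cbddcaccddaeeedecbcbab'
  #17 SA[17]=6  'cbebcecbddcaccddaeeedecbcbab'
  #18 SA[18]=18  'ccddaeeedecbcbab'
  #19 SA[19]=19  'cddaeeedecbcbab'
  #20 SA[20]=10  'cecbddcaccddaeeedecbcbab'
  #21 SA[21]=3  'dabcbebcecbddcaccddaeeedecbcbab'
  #22 SA[22]=1  'dadabcbebcecbddcaccddaeeedecbcbab'
  #23 SA[23]=21  'daeeedecbcbab'
  #24 SA[24]=15  'dcaccddaeeedecbcbab'
  #25 SA[25]=20  'ddaeeedecbcbab'
  #26 SA[26]=14  'ddcaccddaeeedecbcbab'
  #27 SA[27]=26  'decbcbab'
  #28 SA[28]=8  'ebcecbddcaccddaeeedecbcbab'
  #29 SA[29]=27  'ecbcbab'
  #30 SA[30]=11  'ecbddcaccddaeeedecbcbab'
  #31 SA[31]=25  'edecbcbab'
  #32 SA[32]=24  'eedecbcbab'
  #33 SA[33]=23  'eeedecbcbab'

[32, 4, 17, 2, 22, 33, 31, 29, 5, 9, 0, 13, 7, 16, 30, 28, 12, 6, 18, 19, 10, 3, 1, 21, 15, 20, 14, 26, 8, 27, 11, 25, 24, 23]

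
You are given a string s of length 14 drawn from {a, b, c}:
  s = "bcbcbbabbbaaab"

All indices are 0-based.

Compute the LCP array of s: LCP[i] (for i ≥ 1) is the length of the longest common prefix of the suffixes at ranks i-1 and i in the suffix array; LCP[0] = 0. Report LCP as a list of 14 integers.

rank→(start, suffix):
  0 → (10, 'aaab')
  1 → (11, 'aab')
  2 → (12, 'ab')
  3 → (6, 'abbbaaab')
  4 → (13, 'b')
  5 → (9, 'baaab')
  6 → (5, 'babbbaaab')
  7 → (8, 'bbaaab')
  8 → (4, 'bbabbbaaab')
  9 → (7, 'bbbaaab')
  10 → (2, 'bcbbabbbaaab')
  11 → (0, 'bcbcbbabbbaaab')
  12 → (3, 'cbbabbbaaab')
  13 → (1, 'cbcbbabbbaaab')

SA = [10, 11, 12, 6, 13, 9, 5, 8, 4, 7, 2, 0, 3, 1]
[i] adj suffixes → lcp
  [1] 10/11 → 2 ('aa')
  [2] 11/12 → 1 ('a')
  [3] 12/6 → 2 ('ab')
  [4] 6/13 → 0 ('')
  [5] 13/9 → 1 ('b')
  [6] 9/5 → 2 ('ba')
  [7] 5/8 → 1 ('b')
  [8] 8/4 → 3 ('bba')
  [9] 4/7 → 2 ('bb')
  [10] 7/2 → 1 ('b')
  [11] 2/0 → 3 ('bcb')
  [12] 0/3 → 0 ('')
  [13] 3/1 → 2 ('cb')

[0, 2, 1, 2, 0, 1, 2, 1, 3, 2, 1, 3, 0, 2]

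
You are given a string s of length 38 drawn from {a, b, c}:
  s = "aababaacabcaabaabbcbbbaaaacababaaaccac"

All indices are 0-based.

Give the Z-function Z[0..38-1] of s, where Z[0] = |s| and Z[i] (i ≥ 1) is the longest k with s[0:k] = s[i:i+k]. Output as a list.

Z[0]=38
i=1: outside box; Z[1]=1 extend→box=[1,2)
i=2: outside box; Z[2]=0
i=3: outside box; Z[3]=1 extend→box=[3,4)
i=4: outside box; Z[4]=0
i=5: outside box; Z[5]=2 extend→box=[5,7)
i=6: min(r-i=1, Z[1]=1)=1; Z[6]=1
i=7: outside box; Z[7]=0
i=8: outside box; Z[8]=1 extend→box=[8,9)
i=9: outside box; Z[9]=0
i=10: outside box; Z[10]=0
i=11: outside box; Z[11]=4 extend→box=[11,15)
i=12: min(r-i=3, Z[1]=1)=1; Z[12]=1
i=13: min(r-i=2, Z[2]=0)=0; Z[13]=0
i=14: min(r-i=1, Z[3]=1)=1; Z[14]=3 extend→box=[14,17)
i=15: min(r-i=2, Z[1]=1)=1; Z[15]=1
i=16: min(r-i=1, Z[2]=0)=0; Z[16]=0
i=17: outside box; Z[17]=0
i=18: outside box; Z[18]=0
i=19: outside box; Z[19]=0
i=20: outside box; Z[20]=0
i=21: outside box; Z[21]=0
i=22: outside box; Z[22]=2 extend→box=[22,24)
i=23: min(r-i=1, Z[1]=1)=1; Z[23]=2 extend→box=[23,25)
i=24: min(r-i=1, Z[1]=1)=1; Z[24]=2 extend→box=[24,26)
i=25: min(r-i=1, Z[1]=1)=1; Z[25]=1
i=26: outside box; Z[26]=0
i=27: outside box; Z[27]=1 extend→box=[27,28)
i=28: outside box; Z[28]=0
i=29: outside box; Z[29]=1 extend→box=[29,30)
i=30: outside box; Z[30]=0
i=31: outside box; Z[31]=2 extend→box=[31,33)
i=32: min(r-i=1, Z[1]=1)=1; Z[32]=2 extend→box=[32,34)
i=33: min(r-i=1, Z[1]=1)=1; Z[33]=1
i=34: outside box; Z[34]=0
i=35: outside box; Z[35]=0
i=36: outside box; Z[36]=1 extend→box=[36,37)
i=37: outside box; Z[37]=0

[38, 1, 0, 1, 0, 2, 1, 0, 1, 0, 0, 4, 1, 0, 3, 1, 0, 0, 0, 0, 0, 0, 2, 2, 2, 1, 0, 1, 0, 1, 0, 2, 2, 1, 0, 0, 1, 0]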